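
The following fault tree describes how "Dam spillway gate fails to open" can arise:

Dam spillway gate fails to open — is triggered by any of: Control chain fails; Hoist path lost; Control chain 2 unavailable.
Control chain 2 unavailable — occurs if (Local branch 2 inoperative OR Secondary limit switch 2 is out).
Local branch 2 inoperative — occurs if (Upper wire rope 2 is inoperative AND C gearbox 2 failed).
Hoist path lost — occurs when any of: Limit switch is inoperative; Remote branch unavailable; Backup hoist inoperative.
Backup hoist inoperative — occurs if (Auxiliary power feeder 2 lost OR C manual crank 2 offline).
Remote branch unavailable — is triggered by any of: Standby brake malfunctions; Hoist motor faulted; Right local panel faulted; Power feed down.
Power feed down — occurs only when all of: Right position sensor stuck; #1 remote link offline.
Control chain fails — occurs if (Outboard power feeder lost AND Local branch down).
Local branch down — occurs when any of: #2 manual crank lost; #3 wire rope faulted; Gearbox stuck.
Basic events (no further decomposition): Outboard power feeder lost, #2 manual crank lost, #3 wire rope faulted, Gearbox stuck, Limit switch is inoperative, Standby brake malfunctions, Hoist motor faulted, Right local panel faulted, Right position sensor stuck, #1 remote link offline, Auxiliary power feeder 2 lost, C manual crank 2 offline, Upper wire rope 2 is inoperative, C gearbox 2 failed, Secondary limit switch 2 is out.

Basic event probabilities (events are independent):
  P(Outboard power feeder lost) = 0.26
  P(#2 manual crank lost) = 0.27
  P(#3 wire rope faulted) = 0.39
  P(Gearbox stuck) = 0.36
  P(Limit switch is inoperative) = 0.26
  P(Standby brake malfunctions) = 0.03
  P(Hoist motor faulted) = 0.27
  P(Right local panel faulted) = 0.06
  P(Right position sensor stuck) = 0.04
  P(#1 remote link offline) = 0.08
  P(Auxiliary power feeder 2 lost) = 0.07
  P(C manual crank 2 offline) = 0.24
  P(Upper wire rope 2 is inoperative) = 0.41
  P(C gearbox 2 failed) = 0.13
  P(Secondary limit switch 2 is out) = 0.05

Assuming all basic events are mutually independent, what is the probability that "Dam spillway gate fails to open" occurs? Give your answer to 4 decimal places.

P(Local branch down) [OR] = 1 − (1−0.27) × (1−0.39) × (1−0.36) = 0.715008
P(Control chain fails) [AND] = 0.26 × 0.715008 = 0.185902
P(Power feed down) [AND] = 0.04 × 0.08 = 0.003200
P(Remote branch unavailable) [OR] = 1 − (1−0.03) × (1−0.27) × (1−0.06) × (1−0.003200) = 0.336516
P(Backup hoist inoperative) [OR] = 1 − (1−0.07) × (1−0.24) = 0.293200
P(Hoist path lost) [OR] = 1 − (1−0.26) × (1−0.336516) × (1−0.293200) = 0.652977
P(Local branch 2 inoperative) [AND] = 0.41 × 0.13 = 0.053300
P(Control chain 2 unavailable) [OR] = 1 − (1−0.053300) × (1−0.05) = 0.100635
P(Dam spillway gate fails to open) [OR] = 1 − (1−0.185902) × (1−0.652977) × (1−0.100635) = 0.745920
Rounded to 4 decimal places: P(Dam spillway gate fails to open) ≈ 0.7459.

0.7459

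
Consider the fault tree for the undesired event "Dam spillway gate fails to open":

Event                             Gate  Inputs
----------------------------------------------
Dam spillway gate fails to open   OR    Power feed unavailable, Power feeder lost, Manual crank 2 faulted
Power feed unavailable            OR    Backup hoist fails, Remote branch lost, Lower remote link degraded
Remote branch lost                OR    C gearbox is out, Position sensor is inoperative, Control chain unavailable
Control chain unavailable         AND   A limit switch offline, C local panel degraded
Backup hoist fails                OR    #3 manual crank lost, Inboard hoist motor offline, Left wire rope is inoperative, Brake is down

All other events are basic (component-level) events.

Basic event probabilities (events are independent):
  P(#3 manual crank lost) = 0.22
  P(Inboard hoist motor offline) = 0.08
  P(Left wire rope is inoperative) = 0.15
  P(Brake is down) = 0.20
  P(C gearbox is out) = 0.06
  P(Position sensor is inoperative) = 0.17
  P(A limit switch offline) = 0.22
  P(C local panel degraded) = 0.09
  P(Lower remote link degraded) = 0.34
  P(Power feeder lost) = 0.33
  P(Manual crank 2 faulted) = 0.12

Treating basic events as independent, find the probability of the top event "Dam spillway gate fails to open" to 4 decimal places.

0.8548

P(Backup hoist fails) [OR] = 1 − (1−0.22) × (1−0.08) × (1−0.15) × (1−0.20) = 0.512032
P(Control chain unavailable) [AND] = 0.22 × 0.09 = 0.019800
P(Remote branch lost) [OR] = 1 − (1−0.06) × (1−0.17) × (1−0.019800) = 0.235248
P(Power feed unavailable) [OR] = 1 − (1−0.512032) × (1−0.235248) × (1−0.34) = 0.753705
P(Dam spillway gate fails to open) [OR] = 1 − (1−0.753705) × (1−0.33) × (1−0.12) = 0.854784
Rounded to 4 decimal places: P(Dam spillway gate fails to open) ≈ 0.8548.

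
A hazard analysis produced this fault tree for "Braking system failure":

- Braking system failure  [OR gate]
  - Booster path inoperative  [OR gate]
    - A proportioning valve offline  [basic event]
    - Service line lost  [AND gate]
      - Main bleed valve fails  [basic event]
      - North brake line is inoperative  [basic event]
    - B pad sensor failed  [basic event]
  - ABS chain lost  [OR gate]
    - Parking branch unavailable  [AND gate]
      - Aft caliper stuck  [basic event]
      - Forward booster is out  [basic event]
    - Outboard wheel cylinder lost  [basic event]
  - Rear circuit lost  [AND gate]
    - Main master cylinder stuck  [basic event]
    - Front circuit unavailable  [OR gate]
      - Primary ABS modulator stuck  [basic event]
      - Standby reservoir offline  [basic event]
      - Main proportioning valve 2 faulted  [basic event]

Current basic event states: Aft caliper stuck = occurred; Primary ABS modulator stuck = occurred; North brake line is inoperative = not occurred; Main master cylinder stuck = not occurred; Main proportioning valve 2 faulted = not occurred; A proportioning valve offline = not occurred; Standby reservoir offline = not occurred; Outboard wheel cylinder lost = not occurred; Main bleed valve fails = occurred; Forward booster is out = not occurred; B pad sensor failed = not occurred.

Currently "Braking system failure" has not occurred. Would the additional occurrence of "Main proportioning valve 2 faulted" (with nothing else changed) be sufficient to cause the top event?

No

Counterfactual: set "Main proportioning valve 2 faulted" to occurred.
Service line lost [AND]: Main bleed valve fails=occurs, North brake line is inoperative=not → not all inputs occur → does not occur.
Booster path inoperative [OR]: A proportioning valve offline=not, Service line lost=not, B pad sensor failed=not → no input occurs → does not occur.
Parking branch unavailable [AND]: Aft caliper stuck=occurs, Forward booster is out=not → not all inputs occur → does not occur.
ABS chain lost [OR]: Parking branch unavailable=not, Outboard wheel cylinder lost=not → no input occurs → does not occur.
Front circuit unavailable [OR]: Primary ABS modulator stuck=occurs, Standby reservoir offline=not, Main proportioning valve 2 faulted=occurs → at least one input occurs → occurs.
Rear circuit lost [AND]: Main master cylinder stuck=not, Front circuit unavailable=occurs → not all inputs occur → does not occur.
Braking system failure [OR]: Booster path inoperative=not, ABS chain lost=not, Rear circuit lost=not → no input occurs → does not occur.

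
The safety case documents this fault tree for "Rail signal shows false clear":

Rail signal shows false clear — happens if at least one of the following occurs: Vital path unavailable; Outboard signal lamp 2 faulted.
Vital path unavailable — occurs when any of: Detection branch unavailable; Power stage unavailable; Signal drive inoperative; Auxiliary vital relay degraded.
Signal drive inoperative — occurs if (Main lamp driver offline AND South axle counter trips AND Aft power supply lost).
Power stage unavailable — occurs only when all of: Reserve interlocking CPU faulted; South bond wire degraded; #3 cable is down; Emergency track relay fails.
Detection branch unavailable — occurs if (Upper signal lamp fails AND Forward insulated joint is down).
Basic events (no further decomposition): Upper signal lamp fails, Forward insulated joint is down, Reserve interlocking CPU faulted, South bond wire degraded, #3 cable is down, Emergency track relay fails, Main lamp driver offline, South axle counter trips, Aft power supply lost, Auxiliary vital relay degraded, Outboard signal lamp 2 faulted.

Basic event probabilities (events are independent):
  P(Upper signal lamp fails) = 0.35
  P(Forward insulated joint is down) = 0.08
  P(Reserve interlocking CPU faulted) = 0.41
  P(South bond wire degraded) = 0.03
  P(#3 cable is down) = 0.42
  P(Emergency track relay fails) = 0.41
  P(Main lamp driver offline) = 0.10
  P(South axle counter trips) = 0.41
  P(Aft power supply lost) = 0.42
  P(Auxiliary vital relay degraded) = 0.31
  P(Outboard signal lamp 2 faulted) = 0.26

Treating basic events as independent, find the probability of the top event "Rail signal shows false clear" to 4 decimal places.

0.5133

P(Detection branch unavailable) [AND] = 0.35 × 0.08 = 0.028000
P(Power stage unavailable) [AND] = 0.41 × 0.03 × 0.42 × 0.41 = 0.002118
P(Signal drive inoperative) [AND] = 0.10 × 0.41 × 0.42 = 0.017220
P(Vital path unavailable) [OR] = 1 − (1−0.028000) × (1−0.002118) × (1−0.017220) × (1−0.31) = 0.342265
P(Rail signal shows false clear) [OR] = 1 − (1−0.342265) × (1−0.26) = 0.513276
Rounded to 4 decimal places: P(Rail signal shows false clear) ≈ 0.5133.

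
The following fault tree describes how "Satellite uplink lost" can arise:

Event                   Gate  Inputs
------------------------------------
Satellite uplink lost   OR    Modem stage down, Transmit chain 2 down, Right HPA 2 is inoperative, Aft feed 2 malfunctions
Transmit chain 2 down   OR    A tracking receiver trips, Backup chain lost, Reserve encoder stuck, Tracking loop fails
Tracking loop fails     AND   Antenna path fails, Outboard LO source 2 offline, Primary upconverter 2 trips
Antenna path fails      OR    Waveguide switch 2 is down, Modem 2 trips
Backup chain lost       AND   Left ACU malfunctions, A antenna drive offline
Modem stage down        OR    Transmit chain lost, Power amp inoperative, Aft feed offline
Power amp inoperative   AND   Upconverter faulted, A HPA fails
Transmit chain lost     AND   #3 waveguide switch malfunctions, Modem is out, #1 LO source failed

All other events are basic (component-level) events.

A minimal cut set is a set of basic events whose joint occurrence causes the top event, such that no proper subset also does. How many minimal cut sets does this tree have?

10

Transmit chain lost [AND]: one cut set from each child combined → 1 × 1 × 1 = 1 cut set(s).
Power amp inoperative [AND]: one cut set from each child combined → 1 × 1 = 1 cut set(s).
Modem stage down [OR]: union of children's cut sets → 3 cut set(s).
Backup chain lost [AND]: one cut set from each child combined → 1 × 1 = 1 cut set(s).
Antenna path fails [OR]: union of children's cut sets → 2 cut set(s).
Tracking loop fails [AND]: one cut set from each child combined → 2 × 1 × 1 = 2 cut set(s).
Transmit chain 2 down [OR]: union of children's cut sets → 5 cut set(s).
Satellite uplink lost [OR]: union of children's cut sets → 10 cut set(s).
Minimal cut sets: {#1 LO source failed, #3 waveguide switch malfunctions, Modem is out}; {A HPA fails, Upconverter faulted}; {Aft feed offline}; {A tracking receiver trips}; {A antenna drive offline, Left ACU malfunctions}; {Reserve encoder stuck}; {Outboard LO source 2 offline, Primary upconverter 2 trips, Waveguide switch 2 is down}; {Modem 2 trips, Outboard LO source 2 offline, Primary upconverter 2 trips}; {Right HPA 2 is inoperative}; {Aft feed 2 malfunctions}.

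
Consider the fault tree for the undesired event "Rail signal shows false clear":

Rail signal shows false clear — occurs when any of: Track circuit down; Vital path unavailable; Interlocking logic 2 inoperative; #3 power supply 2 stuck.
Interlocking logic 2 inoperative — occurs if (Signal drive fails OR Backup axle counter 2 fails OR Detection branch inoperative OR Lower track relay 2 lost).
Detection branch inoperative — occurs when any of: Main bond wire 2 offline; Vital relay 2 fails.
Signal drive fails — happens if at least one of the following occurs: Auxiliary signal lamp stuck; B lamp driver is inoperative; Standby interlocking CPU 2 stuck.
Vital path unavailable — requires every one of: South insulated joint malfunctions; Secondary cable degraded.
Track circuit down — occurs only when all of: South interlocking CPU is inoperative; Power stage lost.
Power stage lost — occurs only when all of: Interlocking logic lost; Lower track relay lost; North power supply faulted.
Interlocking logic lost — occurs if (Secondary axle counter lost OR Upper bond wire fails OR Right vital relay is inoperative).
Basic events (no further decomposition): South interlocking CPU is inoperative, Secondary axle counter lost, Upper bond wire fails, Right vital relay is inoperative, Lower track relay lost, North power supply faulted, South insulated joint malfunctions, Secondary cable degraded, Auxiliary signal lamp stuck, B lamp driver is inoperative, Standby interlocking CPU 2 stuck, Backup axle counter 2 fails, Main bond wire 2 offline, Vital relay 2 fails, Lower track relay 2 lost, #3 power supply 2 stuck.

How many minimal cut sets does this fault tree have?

12

Interlocking logic lost [OR]: union of children's cut sets → 3 cut set(s).
Power stage lost [AND]: one cut set from each child combined → 3 × 1 × 1 = 3 cut set(s).
Track circuit down [AND]: one cut set from each child combined → 1 × 3 = 3 cut set(s).
Vital path unavailable [AND]: one cut set from each child combined → 1 × 1 = 1 cut set(s).
Signal drive fails [OR]: union of children's cut sets → 3 cut set(s).
Detection branch inoperative [OR]: union of children's cut sets → 2 cut set(s).
Interlocking logic 2 inoperative [OR]: union of children's cut sets → 7 cut set(s).
Rail signal shows false clear [OR]: union of children's cut sets → 12 cut set(s).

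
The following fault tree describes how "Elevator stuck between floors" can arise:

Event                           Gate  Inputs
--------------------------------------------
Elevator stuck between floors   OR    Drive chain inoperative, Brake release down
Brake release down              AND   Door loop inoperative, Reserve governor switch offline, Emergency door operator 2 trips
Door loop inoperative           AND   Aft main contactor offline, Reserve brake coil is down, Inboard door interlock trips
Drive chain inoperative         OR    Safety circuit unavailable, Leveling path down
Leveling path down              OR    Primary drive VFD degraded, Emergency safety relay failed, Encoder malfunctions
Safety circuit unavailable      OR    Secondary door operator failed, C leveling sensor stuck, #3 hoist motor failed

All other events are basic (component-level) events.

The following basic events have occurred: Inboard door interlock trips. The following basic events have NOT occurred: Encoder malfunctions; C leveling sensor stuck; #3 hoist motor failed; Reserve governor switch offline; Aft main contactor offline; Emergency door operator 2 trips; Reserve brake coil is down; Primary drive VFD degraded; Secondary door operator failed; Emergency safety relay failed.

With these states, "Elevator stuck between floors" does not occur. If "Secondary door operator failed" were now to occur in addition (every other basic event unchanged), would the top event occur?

Yes

Counterfactual: set "Secondary door operator failed" to occurred.
Safety circuit unavailable [OR]: Secondary door operator failed=occurs, C leveling sensor stuck=not, #3 hoist motor failed=not → at least one input occurs → occurs.
Leveling path down [OR]: Primary drive VFD degraded=not, Emergency safety relay failed=not, Encoder malfunctions=not → no input occurs → does not occur.
Drive chain inoperative [OR]: Safety circuit unavailable=occurs, Leveling path down=not → at least one input occurs → occurs.
Door loop inoperative [AND]: Aft main contactor offline=not, Reserve brake coil is down=not, Inboard door interlock trips=occurs → not all inputs occur → does not occur.
Brake release down [AND]: Door loop inoperative=not, Reserve governor switch offline=not, Emergency door operator 2 trips=not → not all inputs occur → does not occur.
Elevator stuck between floors [OR]: Drive chain inoperative=occurs, Brake release down=not → at least one input occurs → occurs.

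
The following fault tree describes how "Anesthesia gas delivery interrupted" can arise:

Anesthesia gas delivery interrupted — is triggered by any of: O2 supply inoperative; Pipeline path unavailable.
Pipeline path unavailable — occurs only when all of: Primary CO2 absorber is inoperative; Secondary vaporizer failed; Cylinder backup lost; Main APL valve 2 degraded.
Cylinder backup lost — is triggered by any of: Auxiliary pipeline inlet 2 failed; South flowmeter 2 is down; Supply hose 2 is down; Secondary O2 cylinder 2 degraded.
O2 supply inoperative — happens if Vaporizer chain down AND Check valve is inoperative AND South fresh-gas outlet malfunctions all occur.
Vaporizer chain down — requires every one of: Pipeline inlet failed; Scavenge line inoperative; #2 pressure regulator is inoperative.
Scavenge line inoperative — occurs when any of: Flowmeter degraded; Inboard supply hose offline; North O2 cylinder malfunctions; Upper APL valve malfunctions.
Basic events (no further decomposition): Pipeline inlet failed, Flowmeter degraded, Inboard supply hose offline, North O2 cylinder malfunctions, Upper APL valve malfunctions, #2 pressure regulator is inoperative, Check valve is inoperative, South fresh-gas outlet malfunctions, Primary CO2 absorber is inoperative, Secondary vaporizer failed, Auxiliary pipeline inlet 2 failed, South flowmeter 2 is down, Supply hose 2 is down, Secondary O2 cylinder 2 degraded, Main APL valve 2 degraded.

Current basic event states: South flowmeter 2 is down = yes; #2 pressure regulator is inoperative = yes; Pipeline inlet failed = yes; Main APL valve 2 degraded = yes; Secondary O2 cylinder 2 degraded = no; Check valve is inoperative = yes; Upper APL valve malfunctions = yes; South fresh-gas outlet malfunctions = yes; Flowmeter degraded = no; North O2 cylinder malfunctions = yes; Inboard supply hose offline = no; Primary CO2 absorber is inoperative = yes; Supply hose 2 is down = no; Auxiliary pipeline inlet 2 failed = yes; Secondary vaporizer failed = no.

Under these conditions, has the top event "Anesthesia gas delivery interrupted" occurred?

Scavenge line inoperative [OR]: Flowmeter degraded=not, Inboard supply hose offline=not, North O2 cylinder malfunctions=occurs, Upper APL valve malfunctions=occurs → at least one input occurs → occurs.
Vaporizer chain down [AND]: Pipeline inlet failed=occurs, Scavenge line inoperative=occurs, #2 pressure regulator is inoperative=occurs → all inputs occur → occurs.
O2 supply inoperative [AND]: Vaporizer chain down=occurs, Check valve is inoperative=occurs, South fresh-gas outlet malfunctions=occurs → all inputs occur → occurs.
Cylinder backup lost [OR]: Auxiliary pipeline inlet 2 failed=occurs, South flowmeter 2 is down=occurs, Supply hose 2 is down=not, Secondary O2 cylinder 2 degraded=not → at least one input occurs → occurs.
Pipeline path unavailable [AND]: Primary CO2 absorber is inoperative=occurs, Secondary vaporizer failed=not, Cylinder backup lost=occurs, Main APL valve 2 degraded=occurs → not all inputs occur → does not occur.
Anesthesia gas delivery interrupted [OR]: O2 supply inoperative=occurs, Pipeline path unavailable=not → at least one input occurs → occurs.

Yes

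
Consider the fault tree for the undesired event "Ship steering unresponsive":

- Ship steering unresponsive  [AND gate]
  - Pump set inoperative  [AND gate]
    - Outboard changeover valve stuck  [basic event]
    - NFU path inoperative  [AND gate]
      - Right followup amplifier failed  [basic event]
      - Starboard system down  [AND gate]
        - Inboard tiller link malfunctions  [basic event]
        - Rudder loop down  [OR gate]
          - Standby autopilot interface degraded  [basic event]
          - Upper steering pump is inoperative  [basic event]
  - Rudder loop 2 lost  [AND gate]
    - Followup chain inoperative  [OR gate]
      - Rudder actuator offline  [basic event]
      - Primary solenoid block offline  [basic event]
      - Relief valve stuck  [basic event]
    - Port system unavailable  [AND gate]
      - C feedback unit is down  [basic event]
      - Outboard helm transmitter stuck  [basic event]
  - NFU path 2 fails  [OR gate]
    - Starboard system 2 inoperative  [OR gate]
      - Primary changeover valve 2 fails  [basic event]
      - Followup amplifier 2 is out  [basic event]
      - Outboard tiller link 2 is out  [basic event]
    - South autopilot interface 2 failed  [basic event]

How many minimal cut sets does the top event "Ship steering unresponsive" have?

Rudder loop down [OR]: union of children's cut sets → 2 cut set(s).
Starboard system down [AND]: one cut set from each child combined → 1 × 2 = 2 cut set(s).
NFU path inoperative [AND]: one cut set from each child combined → 1 × 2 = 2 cut set(s).
Pump set inoperative [AND]: one cut set from each child combined → 1 × 2 = 2 cut set(s).
Followup chain inoperative [OR]: union of children's cut sets → 3 cut set(s).
Port system unavailable [AND]: one cut set from each child combined → 1 × 1 = 1 cut set(s).
Rudder loop 2 lost [AND]: one cut set from each child combined → 3 × 1 = 3 cut set(s).
Starboard system 2 inoperative [OR]: union of children's cut sets → 3 cut set(s).
NFU path 2 fails [OR]: union of children's cut sets → 4 cut set(s).
Ship steering unresponsive [AND]: one cut set from each child combined → 2 × 3 × 4 = 24 cut set(s).

24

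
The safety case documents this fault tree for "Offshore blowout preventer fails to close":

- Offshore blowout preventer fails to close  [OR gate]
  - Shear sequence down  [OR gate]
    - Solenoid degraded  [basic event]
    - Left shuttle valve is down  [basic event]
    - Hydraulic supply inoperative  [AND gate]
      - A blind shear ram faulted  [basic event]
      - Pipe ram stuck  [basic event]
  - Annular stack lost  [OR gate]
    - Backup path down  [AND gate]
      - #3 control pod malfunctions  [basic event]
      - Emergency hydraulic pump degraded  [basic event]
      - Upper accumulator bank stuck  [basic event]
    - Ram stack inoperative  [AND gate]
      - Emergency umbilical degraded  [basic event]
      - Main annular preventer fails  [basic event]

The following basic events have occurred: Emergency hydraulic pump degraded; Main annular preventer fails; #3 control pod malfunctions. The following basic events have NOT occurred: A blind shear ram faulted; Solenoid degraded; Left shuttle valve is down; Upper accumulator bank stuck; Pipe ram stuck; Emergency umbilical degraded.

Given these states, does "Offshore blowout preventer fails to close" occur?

Hydraulic supply inoperative [AND]: A blind shear ram faulted=not, Pipe ram stuck=not → not all inputs occur → does not occur.
Shear sequence down [OR]: Solenoid degraded=not, Left shuttle valve is down=not, Hydraulic supply inoperative=not → no input occurs → does not occur.
Backup path down [AND]: #3 control pod malfunctions=occurs, Emergency hydraulic pump degraded=occurs, Upper accumulator bank stuck=not → not all inputs occur → does not occur.
Ram stack inoperative [AND]: Emergency umbilical degraded=not, Main annular preventer fails=occurs → not all inputs occur → does not occur.
Annular stack lost [OR]: Backup path down=not, Ram stack inoperative=not → no input occurs → does not occur.
Offshore blowout preventer fails to close [OR]: Shear sequence down=not, Annular stack lost=not → no input occurs → does not occur.

No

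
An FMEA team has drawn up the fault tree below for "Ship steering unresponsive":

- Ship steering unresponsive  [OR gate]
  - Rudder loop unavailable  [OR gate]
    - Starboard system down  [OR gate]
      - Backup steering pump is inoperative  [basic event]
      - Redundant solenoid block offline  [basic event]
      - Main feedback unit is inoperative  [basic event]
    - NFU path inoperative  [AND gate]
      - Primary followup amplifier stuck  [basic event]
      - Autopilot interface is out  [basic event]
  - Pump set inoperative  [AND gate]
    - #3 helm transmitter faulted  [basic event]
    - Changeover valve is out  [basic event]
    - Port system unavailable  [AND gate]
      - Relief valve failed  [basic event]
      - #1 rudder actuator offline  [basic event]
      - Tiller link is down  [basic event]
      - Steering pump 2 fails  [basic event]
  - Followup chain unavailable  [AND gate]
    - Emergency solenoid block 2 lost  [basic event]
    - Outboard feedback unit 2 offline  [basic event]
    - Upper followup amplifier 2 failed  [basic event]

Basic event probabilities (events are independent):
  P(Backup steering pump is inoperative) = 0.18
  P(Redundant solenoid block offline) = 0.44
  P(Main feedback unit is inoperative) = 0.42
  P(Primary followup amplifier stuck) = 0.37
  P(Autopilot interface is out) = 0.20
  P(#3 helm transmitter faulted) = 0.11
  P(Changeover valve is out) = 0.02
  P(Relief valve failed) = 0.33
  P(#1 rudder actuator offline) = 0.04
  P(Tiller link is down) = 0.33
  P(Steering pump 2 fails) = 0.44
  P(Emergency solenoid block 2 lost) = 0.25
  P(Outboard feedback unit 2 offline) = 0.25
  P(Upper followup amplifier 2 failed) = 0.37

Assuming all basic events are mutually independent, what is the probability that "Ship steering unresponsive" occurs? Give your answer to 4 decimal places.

P(Starboard system down) [OR] = 1 − (1−0.18) × (1−0.44) × (1−0.42) = 0.733664
P(NFU path inoperative) [AND] = 0.37 × 0.20 = 0.074000
P(Rudder loop unavailable) [OR] = 1 − (1−0.733664) × (1−0.074000) = 0.753373
P(Port system unavailable) [AND] = 0.33 × 0.04 × 0.33 × 0.44 = 0.001917
P(Pump set inoperative) [AND] = 0.11 × 0.02 × 0.001917 = 0.000004
P(Followup chain unavailable) [AND] = 0.25 × 0.25 × 0.37 = 0.023125
P(Ship steering unresponsive) [OR] = 1 − (1−0.753373) × (1−0.000004) × (1−0.023125) = 0.759077
Rounded to 4 decimal places: P(Ship steering unresponsive) ≈ 0.7591.

0.7591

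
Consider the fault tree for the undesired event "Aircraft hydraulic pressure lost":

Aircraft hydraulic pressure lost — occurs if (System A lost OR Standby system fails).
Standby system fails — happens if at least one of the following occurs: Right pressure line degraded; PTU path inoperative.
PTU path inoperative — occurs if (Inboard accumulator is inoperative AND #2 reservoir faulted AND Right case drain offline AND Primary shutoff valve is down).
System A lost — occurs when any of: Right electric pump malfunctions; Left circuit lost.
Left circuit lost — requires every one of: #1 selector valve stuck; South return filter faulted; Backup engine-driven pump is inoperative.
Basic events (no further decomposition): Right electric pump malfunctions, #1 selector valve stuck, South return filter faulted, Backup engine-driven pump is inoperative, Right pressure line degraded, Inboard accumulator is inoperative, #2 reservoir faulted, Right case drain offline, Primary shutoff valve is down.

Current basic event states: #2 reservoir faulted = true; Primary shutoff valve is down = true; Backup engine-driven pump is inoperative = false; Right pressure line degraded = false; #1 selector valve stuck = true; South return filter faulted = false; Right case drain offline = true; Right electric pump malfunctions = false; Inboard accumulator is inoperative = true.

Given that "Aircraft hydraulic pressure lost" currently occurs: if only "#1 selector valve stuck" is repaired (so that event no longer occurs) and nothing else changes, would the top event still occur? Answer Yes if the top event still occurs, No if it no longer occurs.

Counterfactual: set "#1 selector valve stuck" to not occurred.
Left circuit lost [AND]: #1 selector valve stuck=not, South return filter faulted=not, Backup engine-driven pump is inoperative=not → not all inputs occur → does not occur.
System A lost [OR]: Right electric pump malfunctions=not, Left circuit lost=not → no input occurs → does not occur.
PTU path inoperative [AND]: Inboard accumulator is inoperative=occurs, #2 reservoir faulted=occurs, Right case drain offline=occurs, Primary shutoff valve is down=occurs → all inputs occur → occurs.
Standby system fails [OR]: Right pressure line degraded=not, PTU path inoperative=occurs → at least one input occurs → occurs.
Aircraft hydraulic pressure lost [OR]: System A lost=not, Standby system fails=occurs → at least one input occurs → occurs.

Yes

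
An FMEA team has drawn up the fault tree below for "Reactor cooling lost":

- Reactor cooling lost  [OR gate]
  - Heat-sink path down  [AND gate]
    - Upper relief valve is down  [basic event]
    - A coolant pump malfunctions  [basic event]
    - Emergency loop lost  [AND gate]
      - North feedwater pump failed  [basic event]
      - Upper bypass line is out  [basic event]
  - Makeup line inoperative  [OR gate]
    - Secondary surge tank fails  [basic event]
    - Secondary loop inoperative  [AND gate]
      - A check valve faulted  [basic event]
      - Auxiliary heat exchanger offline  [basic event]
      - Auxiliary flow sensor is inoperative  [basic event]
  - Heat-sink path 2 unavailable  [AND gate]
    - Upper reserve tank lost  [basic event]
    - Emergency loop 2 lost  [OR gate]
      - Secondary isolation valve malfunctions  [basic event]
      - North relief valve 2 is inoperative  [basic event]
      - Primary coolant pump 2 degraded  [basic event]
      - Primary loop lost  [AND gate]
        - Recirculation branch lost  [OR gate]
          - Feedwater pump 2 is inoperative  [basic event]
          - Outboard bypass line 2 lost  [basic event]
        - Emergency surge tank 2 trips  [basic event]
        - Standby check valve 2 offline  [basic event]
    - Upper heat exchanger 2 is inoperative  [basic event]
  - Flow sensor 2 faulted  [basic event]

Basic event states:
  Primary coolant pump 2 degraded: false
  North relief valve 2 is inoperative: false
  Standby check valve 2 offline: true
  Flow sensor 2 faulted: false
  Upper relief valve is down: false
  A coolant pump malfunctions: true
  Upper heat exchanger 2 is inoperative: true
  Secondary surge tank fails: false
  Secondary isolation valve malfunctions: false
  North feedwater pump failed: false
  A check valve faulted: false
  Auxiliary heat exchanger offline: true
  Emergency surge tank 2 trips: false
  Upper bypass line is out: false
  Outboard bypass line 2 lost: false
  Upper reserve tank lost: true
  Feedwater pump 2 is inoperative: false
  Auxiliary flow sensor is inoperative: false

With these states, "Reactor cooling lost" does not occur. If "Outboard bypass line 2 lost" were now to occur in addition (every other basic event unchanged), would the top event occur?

Counterfactual: set "Outboard bypass line 2 lost" to occurred.
Emergency loop lost [AND]: North feedwater pump failed=not, Upper bypass line is out=not → not all inputs occur → does not occur.
Heat-sink path down [AND]: Upper relief valve is down=not, A coolant pump malfunctions=occurs, Emergency loop lost=not → not all inputs occur → does not occur.
Secondary loop inoperative [AND]: A check valve faulted=not, Auxiliary heat exchanger offline=occurs, Auxiliary flow sensor is inoperative=not → not all inputs occur → does not occur.
Makeup line inoperative [OR]: Secondary surge tank fails=not, Secondary loop inoperative=not → no input occurs → does not occur.
Recirculation branch lost [OR]: Feedwater pump 2 is inoperative=not, Outboard bypass line 2 lost=occurs → at least one input occurs → occurs.
Primary loop lost [AND]: Recirculation branch lost=occurs, Emergency surge tank 2 trips=not, Standby check valve 2 offline=occurs → not all inputs occur → does not occur.
Emergency loop 2 lost [OR]: Secondary isolation valve malfunctions=not, North relief valve 2 is inoperative=not, Primary coolant pump 2 degraded=not, Primary loop lost=not → no input occurs → does not occur.
Heat-sink path 2 unavailable [AND]: Upper reserve tank lost=occurs, Emergency loop 2 lost=not, Upper heat exchanger 2 is inoperative=occurs → not all inputs occur → does not occur.
Reactor cooling lost [OR]: Heat-sink path down=not, Makeup line inoperative=not, Heat-sink path 2 unavailable=not, Flow sensor 2 faulted=not → no input occurs → does not occur.

No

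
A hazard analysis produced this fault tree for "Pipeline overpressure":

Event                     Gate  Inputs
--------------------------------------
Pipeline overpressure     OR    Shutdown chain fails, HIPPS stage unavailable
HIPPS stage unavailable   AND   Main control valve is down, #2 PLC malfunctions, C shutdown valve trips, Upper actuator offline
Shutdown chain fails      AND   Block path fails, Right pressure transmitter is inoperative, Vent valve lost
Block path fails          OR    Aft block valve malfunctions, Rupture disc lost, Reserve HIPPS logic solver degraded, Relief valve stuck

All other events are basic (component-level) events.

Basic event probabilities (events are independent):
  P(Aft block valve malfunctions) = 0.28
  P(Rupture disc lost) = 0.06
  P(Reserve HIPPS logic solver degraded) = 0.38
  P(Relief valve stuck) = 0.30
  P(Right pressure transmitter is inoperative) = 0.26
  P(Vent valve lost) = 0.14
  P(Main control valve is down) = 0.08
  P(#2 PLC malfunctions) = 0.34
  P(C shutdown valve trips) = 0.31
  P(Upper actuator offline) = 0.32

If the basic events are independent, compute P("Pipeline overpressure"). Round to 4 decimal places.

0.0283

P(Block path fails) [OR] = 1 − (1−0.28) × (1−0.06) × (1−0.38) × (1−0.30) = 0.706269
P(Shutdown chain fails) [AND] = 0.706269 × 0.26 × 0.14 = 0.025708
P(HIPPS stage unavailable) [AND] = 0.08 × 0.34 × 0.31 × 0.32 = 0.002698
P(Pipeline overpressure) [OR] = 1 − (1−0.025708) × (1−0.002698) = 0.028337
Rounded to 4 decimal places: P(Pipeline overpressure) ≈ 0.0283.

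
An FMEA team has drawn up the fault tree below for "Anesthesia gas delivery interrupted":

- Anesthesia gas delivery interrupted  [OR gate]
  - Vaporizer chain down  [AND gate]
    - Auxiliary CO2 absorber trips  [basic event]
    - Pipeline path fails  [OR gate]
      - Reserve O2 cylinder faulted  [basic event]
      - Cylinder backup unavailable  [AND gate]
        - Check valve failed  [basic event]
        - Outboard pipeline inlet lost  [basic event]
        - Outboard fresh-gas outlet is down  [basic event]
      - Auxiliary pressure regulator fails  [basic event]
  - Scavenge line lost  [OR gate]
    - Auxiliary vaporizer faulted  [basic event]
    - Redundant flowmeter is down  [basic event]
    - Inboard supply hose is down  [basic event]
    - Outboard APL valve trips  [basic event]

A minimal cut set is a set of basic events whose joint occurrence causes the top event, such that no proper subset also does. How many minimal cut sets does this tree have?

Cylinder backup unavailable [AND]: one cut set from each child combined → 1 × 1 × 1 = 1 cut set(s).
Pipeline path fails [OR]: union of children's cut sets → 3 cut set(s).
Vaporizer chain down [AND]: one cut set from each child combined → 1 × 3 = 3 cut set(s).
Scavenge line lost [OR]: union of children's cut sets → 4 cut set(s).
Anesthesia gas delivery interrupted [OR]: union of children's cut sets → 7 cut set(s).
Minimal cut sets: {Auxiliary CO2 absorber trips, Reserve O2 cylinder faulted}; {Auxiliary CO2 absorber trips, Check valve failed, Outboard fresh-gas outlet is down, Outboard pipeline inlet lost}; {Auxiliary CO2 absorber trips, Auxiliary pressure regulator fails}; {Auxiliary vaporizer faulted}; {Redundant flowmeter is down}; {Inboard supply hose is down}; {Outboard APL valve trips}.

7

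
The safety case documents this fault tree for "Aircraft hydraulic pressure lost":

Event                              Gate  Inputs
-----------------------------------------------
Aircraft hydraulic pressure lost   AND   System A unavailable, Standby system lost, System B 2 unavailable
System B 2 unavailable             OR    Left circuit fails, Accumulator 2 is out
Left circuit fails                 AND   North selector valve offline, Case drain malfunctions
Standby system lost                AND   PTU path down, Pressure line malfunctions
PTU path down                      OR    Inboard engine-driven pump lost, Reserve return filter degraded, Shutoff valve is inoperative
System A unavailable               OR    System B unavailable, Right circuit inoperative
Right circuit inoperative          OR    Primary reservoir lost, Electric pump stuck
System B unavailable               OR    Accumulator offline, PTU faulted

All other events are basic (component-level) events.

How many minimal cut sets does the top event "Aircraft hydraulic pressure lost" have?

System B unavailable [OR]: union of children's cut sets → 2 cut set(s).
Right circuit inoperative [OR]: union of children's cut sets → 2 cut set(s).
System A unavailable [OR]: union of children's cut sets → 4 cut set(s).
PTU path down [OR]: union of children's cut sets → 3 cut set(s).
Standby system lost [AND]: one cut set from each child combined → 3 × 1 = 3 cut set(s).
Left circuit fails [AND]: one cut set from each child combined → 1 × 1 = 1 cut set(s).
System B 2 unavailable [OR]: union of children's cut sets → 2 cut set(s).
Aircraft hydraulic pressure lost [AND]: one cut set from each child combined → 4 × 3 × 2 = 24 cut set(s).

24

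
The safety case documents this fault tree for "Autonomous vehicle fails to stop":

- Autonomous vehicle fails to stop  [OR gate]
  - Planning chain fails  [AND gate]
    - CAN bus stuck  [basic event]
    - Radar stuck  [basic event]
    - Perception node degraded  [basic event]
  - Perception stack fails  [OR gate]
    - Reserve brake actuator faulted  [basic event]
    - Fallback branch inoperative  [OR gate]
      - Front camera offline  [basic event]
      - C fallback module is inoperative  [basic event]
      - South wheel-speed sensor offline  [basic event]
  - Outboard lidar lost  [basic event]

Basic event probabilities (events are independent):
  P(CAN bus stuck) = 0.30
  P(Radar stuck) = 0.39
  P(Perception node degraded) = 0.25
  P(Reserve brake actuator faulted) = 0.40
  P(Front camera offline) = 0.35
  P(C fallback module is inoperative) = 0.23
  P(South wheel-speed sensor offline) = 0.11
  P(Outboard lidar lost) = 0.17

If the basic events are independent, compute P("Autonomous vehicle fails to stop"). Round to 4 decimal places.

0.7847

P(Planning chain fails) [AND] = 0.30 × 0.39 × 0.25 = 0.029250
P(Fallback branch inoperative) [OR] = 1 − (1−0.35) × (1−0.23) × (1−0.11) = 0.554555
P(Perception stack fails) [OR] = 1 − (1−0.40) × (1−0.554555) = 0.732733
P(Autonomous vehicle fails to stop) [OR] = 1 − (1−0.029250) × (1−0.732733) × (1−0.17) = 0.784657
Rounded to 4 decimal places: P(Autonomous vehicle fails to stop) ≈ 0.7847.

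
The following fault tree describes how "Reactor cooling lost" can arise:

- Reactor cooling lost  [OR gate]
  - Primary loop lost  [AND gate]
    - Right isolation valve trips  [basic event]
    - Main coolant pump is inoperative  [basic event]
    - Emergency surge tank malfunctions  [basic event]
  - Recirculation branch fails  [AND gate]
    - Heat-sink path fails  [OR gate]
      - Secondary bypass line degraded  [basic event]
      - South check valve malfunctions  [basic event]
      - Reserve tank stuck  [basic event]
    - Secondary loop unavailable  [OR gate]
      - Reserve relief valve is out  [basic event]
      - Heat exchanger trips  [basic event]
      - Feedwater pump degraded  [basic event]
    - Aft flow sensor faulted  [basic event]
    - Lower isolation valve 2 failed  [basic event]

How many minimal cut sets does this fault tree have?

10

Primary loop lost [AND]: one cut set from each child combined → 1 × 1 × 1 = 1 cut set(s).
Heat-sink path fails [OR]: union of children's cut sets → 3 cut set(s).
Secondary loop unavailable [OR]: union of children's cut sets → 3 cut set(s).
Recirculation branch fails [AND]: one cut set from each child combined → 3 × 3 × 1 × 1 = 9 cut set(s).
Reactor cooling lost [OR]: union of children's cut sets → 10 cut set(s).
Minimal cut sets: {Emergency surge tank malfunctions, Main coolant pump is inoperative, Right isolation valve trips}; {Aft flow sensor faulted, Lower isolation valve 2 failed, Reserve relief valve is out, Secondary bypass line degraded}; {Aft flow sensor faulted, Heat exchanger trips, Lower isolation valve 2 failed, Secondary bypass line degraded}; {Aft flow sensor faulted, Feedwater pump degraded, Lower isolation valve 2 failed, Secondary bypass line degraded}; {Aft flow sensor faulted, Lower isolation valve 2 failed, Reserve relief valve is out, South check valve malfunctions}; {Aft flow sensor faulted, Heat exchanger trips, Lower isolation valve 2 failed, South check valve malfunctions}; {Aft flow sensor faulted, Feedwater pump degraded, Lower isolation valve 2 failed, South check valve malfunctions}; {Aft flow sensor faulted, Lower isolation valve 2 failed, Reserve relief valve is out, Reserve tank stuck}; {Aft flow sensor faulted, Heat exchanger trips, Lower isolation valve 2 failed, Reserve tank stuck}; {Aft flow sensor faulted, Feedwater pump degraded, Lower isolation valve 2 failed, Reserve tank stuck}.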